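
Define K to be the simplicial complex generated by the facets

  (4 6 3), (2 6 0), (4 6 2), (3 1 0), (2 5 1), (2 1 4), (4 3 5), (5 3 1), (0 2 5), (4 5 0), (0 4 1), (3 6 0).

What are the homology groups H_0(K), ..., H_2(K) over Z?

H_0 = Z,  H_1 = Z/2,  H_2 = 0.

Fix the vertex order 0 < 1 < 2 < 3 < 4 < 5 < 6 and write every simplex with vertices in increasing order. Then dim K = 2 and the simplices of K are:

  0-simplices (7): [0], [1], [2], [3], [4], [5], [6]
  1-simplices (18): [0,1], [0,2], [0,3], [0,4], [0,5], [0,6], [1,2], [1,3], [1,4], [1,5], [2,4], [2,5], [2,6], [3,4], [3,5], [3,6], [4,5], [4,6]
  2-simplices (12): [0,1,3], [0,1,4], [0,2,5], [0,2,6], [0,3,6], [0,4,5], [1,2,4], [1,2,5], [1,3,5], [2,4,6], [3,4,5], [3,4,6]

giving chain groups C_0 ≅ Z^7, C_1 ≅ Z^18, C_2 ≅ Z^12.

∂_1: C_1 → C_0 maps an edge to its endpoints' difference, ∂[p,q] = q − p. For instance
  ∂[1,3] = [3] − [1].
This gives a 7×18 integer matrix of rank 6; reducing to Smith normal form yields diagonal entries (1,1,1,1,1,1).

The boundary map ∂_2: C_2 → C_1 sends each 2-simplex [p,q,r] to [q,r] − [p,r] + [p,q]. For instance
  ∂[1,2,5] = [2,5] − [1,5] + [1,2],
  ∂[3,4,6] = [4,6] − [3,6] + [3,4].
This gives a 18×12 integer matrix of rank 12; reducing to Smith normal form yields diagonal entries (1,1,1,1,1,1,1,1,1,1,1,2).

Now H_k = ker ∂_k / im ∂_{k+1}, so:

  H_0: rank C_0 − rank ∂_1 = 7 − 6 = 1, and the invariant factors of ∂_1 are all 1, so H_0 = Z.
  H_1: rank ker ∂_1 − rank ∂_2 = (18 − 6) − 12 = 0, and ∂_2 has invariant factor 2 > 1, so H_1 = Z/2.
  H_2: rank ker ∂_2 − rank ∂_3 = (12 − 12) − 0 = 0, and there is no ∂_3, so H_2 = 0.

As a check, the Euler characteristic is 7 − 18 + 12 = 1, which agrees with 1 − 0 + 0 = 1.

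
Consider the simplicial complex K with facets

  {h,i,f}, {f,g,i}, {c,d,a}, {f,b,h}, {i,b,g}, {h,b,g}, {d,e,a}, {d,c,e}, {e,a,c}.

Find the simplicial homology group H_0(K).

Order the vertices as a < b < c < d < e < f < g < h < i. Listing each simplex with vertices in this order, K has dimension 2 with simplices:

  0-simplices (9): a, b, c, d, e, f, g, h, i
  1-simplices (16): ac, ad, ae, bf, bg, bh, bi, cd, ce, de, fg, fh, fi, gh, gi, hi
  2-simplices (9): acd, ace, ade, bfh, bgh, bgi, cde, fgi, fhi

giving chain groups C_0 ≅ Z^9, C_1 ≅ Z^16, C_2 ≅ Z^9.

Boundary ∂_1: C_1 → C_0 maps an edge to its endpoints' difference, ∂[p,q] = q − p.
This gives a 9×16 integer matrix of rank 7; reducing to Smith normal form yields diagonal entries (1,1,1,1,1,1,1).

The boundary map ∂_2: C_2 → C_1 acts by ∂[p,q,r] = [q,r] − [p,r] + [p,q]. For instance
  ∂bgh = gh − bh + bg,
  ∂acd = cd − ad + ac.
This gives a 16×9 integer matrix of rank 8; reducing to Smith normal form yields diagonal entries (1,1,1,1,1,1,1,1).

From H_k ≅ ker(∂_k) / im(∂_{k+1}) we obtain:

  H_0: rank C_0 − rank ∂_1 = 9 − 7 = 2, and the invariant factors of ∂_1 are all 1, so H_0 = Z^2.

H_0 ≅ Z^2.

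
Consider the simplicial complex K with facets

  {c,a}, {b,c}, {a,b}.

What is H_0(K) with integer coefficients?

H_0 = Z.

We work with the vertex ordering a < b < c. The simplices of K, each written with vertices in increasing order, are:

  0-simplices (3): a, b, c
  1-simplices (3): ab, ac, bc

Hence C_0 ≅ Z^3, C_1 ≅ Z^3.

Boundary ∂_1: C_1 → C_0 maps an edge to its endpoints' difference, ∂[p,q] = q − p. For instance
  ∂bc = c − b.
This gives a 3×3 integer matrix of rank 2; reducing to Smith normal form yields diagonal entries (1,1).

From H_k ≅ ker(∂_k) / im(∂_{k+1}) we obtain:

  H_0: rank C_0 − rank ∂_1 = 3 − 2 = 1, and the invariant factors of ∂_1 are all 1, so H_0 = Z.

(K is a triangulation of the circle S^1.)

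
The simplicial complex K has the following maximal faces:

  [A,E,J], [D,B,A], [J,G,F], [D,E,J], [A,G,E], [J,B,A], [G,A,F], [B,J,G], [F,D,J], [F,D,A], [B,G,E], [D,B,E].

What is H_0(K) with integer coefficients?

K has 7 vertices, 18 edges, 12 triangles.
rank ∂_0 = 0, rank ∂_1 = 6 ⇒ b_0 = 7 − 0 − 6 = 1; all invariant factors of ∂_1 are 1 so no torsion. So H_0 ≅ Z.

H_0 = Z.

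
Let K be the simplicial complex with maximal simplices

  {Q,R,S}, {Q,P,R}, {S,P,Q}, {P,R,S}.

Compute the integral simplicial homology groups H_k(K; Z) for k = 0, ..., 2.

H_0 ≅ Z,  H_1 = 0,  H_2 ≅ Z.

We work with the vertex ordering P < Q < R < S. The simplices of K, each written with vertices in increasing order, are:

  0-simplices (4): P, Q, R, S
  1-simplices (6): PQ, PR, PS, QR, QS, RS
  2-simplices (4): PQR, PQS, PRS, QRS

so the chain groups are C_0 ≅ Z^4, C_1 ≅ Z^6, C_2 ≅ Z^4.

The boundary map ∂_1: C_1 → C_0 sends each edge [p,q] (with p < q) to q − p. For instance
  ∂RS = S − R.
As a 4×6 matrix over Z this has rank 3, with invariant factors (1,1,1).

∂_2: C_2 → C_1 maps a triangle to the signed sum of its edges. For instance
  ∂PQS = QS − PS + PQ,
  ∂PRS = RS − PS + PR.
The 6×4 boundary matrix has rank 3 and Smith normal form diag(1,1,1).

From H_k ≅ ker(∂_k) / im(∂_{k+1}) we obtain:

  H_0: rank C_0 − rank ∂_1 = 4 − 3 = 1, and the invariant factors of ∂_1 are all 1, so H_0 = Z.
  H_1: rank ker ∂_1 − rank ∂_2 = (6 − 3) − 3 = 0, and the invariant factors of ∂_2 are all 1, so H_1 = 0.
  H_2: rank ker ∂_2 − rank ∂_3 = (4 − 3) − 0 = 1, and there is no ∂_3, so H_2 = Z.

As a check, the Euler characteristic is 4 − 6 + 4 = 2, which agrees with 1 − 0 + 1 = 2.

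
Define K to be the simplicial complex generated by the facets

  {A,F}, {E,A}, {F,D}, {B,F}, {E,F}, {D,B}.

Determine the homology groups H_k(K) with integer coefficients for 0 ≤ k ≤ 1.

H_0 = Z,  H_1 = Z^2.

Fix the vertex order A < B < D < E < F and write every simplex with vertices in increasing order. Then dim K = 1 and the simplices of K are:

  0-simplices (5): A, B, D, E, F
  1-simplices (6): AE, AF, BD, BF, DF, EF

so the chain groups are C_0 ≅ Z^5, C_1 ≅ Z^6.

Boundary ∂_1: C_1 → C_0 sends each edge [p,q] (with p < q) to q − p.
This gives a 5×6 integer matrix of rank 4; reducing to Smith normal form yields diagonal entries (1,1,1,1).

Computing H_k = (kernel of ∂_k) / (image of ∂_{k+1}):

  H_0: rank C_0 − rank ∂_1 = 5 − 4 = 1, and the invariant factors of ∂_1 are all 1, so H_0 ≅ Z.
  H_1: rank ker ∂_1 − rank ∂_2 = (6 − 4) − 0 = 2, and there is no ∂_2, so H_1 ≅ Z^2.

As a check, the Euler characteristic is 5 − 6 = -1, which agrees with 1 − 2 = -1.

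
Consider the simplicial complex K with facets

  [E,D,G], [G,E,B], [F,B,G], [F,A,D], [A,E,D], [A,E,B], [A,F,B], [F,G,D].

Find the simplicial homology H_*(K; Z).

We work with the vertex ordering A < B < D < E < F < G. The simplices of K, each written with vertices in increasing order, are:

  0-simplices (6): A, B, D, E, F, G
  1-simplices (12): AB, AD, AE, AF, BE, BF, BG, DE, DF, DG, EG, FG
  2-simplices (8): ABE, ABF, ADE, ADF, BEG, BFG, DEG, DFG

Hence C_0 ≅ Z^6, C_1 ≅ Z^12, C_2 ≅ Z^8.

∂_1: C_1 → C_0 sends each edge [p,q] (with p < q) to q − p.
The 6×12 boundary matrix has rank 5 and Smith normal form diag(1,1,1,1,1).

∂_2: C_2 → C_1 sends each 2-simplex [p,q,r] to [q,r] − [p,r] + [p,q]. For instance
  ∂DFG = FG − DG + DF,
  ∂ABF = BF − AF + AB.
The resulting 12×8 matrix has rank 7, and its Smith normal form has invariant factors (1,1,1,1,1,1,1).

Now H_k = ker ∂_k / im ∂_{k+1}, so:

  H_0: rank C_0 − rank ∂_1 = 6 − 5 = 1, and the invariant factors of ∂_1 are all 1, so H_0 ≅ Z.
  H_1: rank ker ∂_1 − rank ∂_2 = (12 − 5) − 7 = 0, and the invariant factors of ∂_2 are all 1, so H_1 ≅ 0.
  H_2: rank ker ∂_2 − rank ∂_3 = (8 − 7) − 0 = 1, and there is no ∂_3, so H_2 ≅ Z.

As a check, the Euler characteristic is 6 − 12 + 8 = 2, which agrees with 1 − 0 + 1 = 2.

H_0 = Z,  H_1 = 0,  H_2 = Z.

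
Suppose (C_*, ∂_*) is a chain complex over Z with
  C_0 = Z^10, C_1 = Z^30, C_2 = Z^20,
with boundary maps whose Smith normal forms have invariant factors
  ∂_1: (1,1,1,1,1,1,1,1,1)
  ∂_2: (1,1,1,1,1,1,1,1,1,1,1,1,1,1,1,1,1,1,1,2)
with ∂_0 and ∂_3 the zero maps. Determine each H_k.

H_0 ≅ Z,  H_1 ≅ Z ⊕ Z_2,  H_2 = 0.

H_0: b_0 = 10 − 0 − 9 = 1; torsion from ∂_1 factors > 1: none. So H_0 ≅ Z.
H_1: b_1 = 30 − 9 − 20 = 1; torsion from ∂_2 factors > 1: [2]. So H_1 ≅ Z ⊕ Z_2.
H_2: b_2 = 20 − 20 − 0 = 0; torsion from ∂_3 factors > 1: none. So H_2 ≅ 0.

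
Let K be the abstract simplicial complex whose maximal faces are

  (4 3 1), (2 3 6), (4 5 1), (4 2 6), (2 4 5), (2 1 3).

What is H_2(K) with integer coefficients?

Fix the vertex order 1 < 2 < 3 < 4 < 5 < 6 and write every simplex with vertices in increasing order. Then dim K = 2 and the simplices of K are:

  0-simplices (6): [1], [2], [3], [4], [5], [6]
  1-simplices (12): [1,2], [1,3], [1,4], [1,5], [2,3], [2,4], [2,5], [2,6], [3,4], [3,6], [4,5], [4,6]
  2-simplices (6): [1,2,3], [1,3,4], [1,4,5], [2,3,6], [2,4,5], [2,4,6]

Hence C_0 ≅ Z^6, C_1 ≅ Z^12, C_2 ≅ Z^6.

The boundary map ∂_1: C_1 → C_0 is given by ∂[p,q] = [q] − [p]. For instance
  ∂[2,6] = [6] − [2].
This gives a 6×12 integer matrix of rank 5; reducing to Smith normal form yields diagonal entries (1,1,1,1,1).

∂_2: C_2 → C_1 sends each 2-simplex [p,q,r] to [q,r] − [p,r] + [p,q]. For instance
  ∂[1,4,5] = [4,5] − [1,5] + [1,4],
  ∂[1,3,4] = [3,4] − [1,4] + [1,3].
As a 12×6 matrix over Z this has rank 6, with invariant factors (1,1,1,1,1,1).

Now H_k = ker ∂_k / im ∂_{k+1}, so:

  H_2: rank ker ∂_2 − rank ∂_3 = (6 − 6) − 0 = 0, and there is no ∂_3, so H_2 = 0.

H_2 = 0.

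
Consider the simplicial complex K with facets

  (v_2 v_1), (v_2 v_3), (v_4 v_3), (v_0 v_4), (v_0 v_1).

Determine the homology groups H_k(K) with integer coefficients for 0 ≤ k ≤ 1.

We work with the vertex ordering v_0 < v_1 < v_2 < v_3 < v_4. The simplices of K, each written with vertices in increasing order, are:

  0-simplices (5): [v_0], [v_1], [v_2], [v_3], [v_4]
  1-simplices (5): [v_0,v_1], [v_0,v_4], [v_1,v_2], [v_2,v_3], [v_3,v_4]

giving chain groups C_0 ≅ Z^5, C_1 ≅ Z^5.

∂_1: C_1 → C_0 sends each edge [p,q] (with p < q) to q − p. For instance
  ∂[v_1,v_2] = [v_2] − [v_1].
This gives a 5×5 integer matrix of rank 4; reducing to Smith normal form yields diagonal entries (1,1,1,1).

Now H_k = ker ∂_k / im ∂_{k+1}, so:

  H_0: rank C_0 − rank ∂_1 = 5 − 4 = 1, and the invariant factors of ∂_1 are all 1, so H_0 = Z.
  H_1: rank ker ∂_1 − rank ∂_2 = (5 − 4) − 0 = 1, and there is no ∂_2, so H_1 = Z.

H_0 ≅ Z,  H_1 ≅ Z.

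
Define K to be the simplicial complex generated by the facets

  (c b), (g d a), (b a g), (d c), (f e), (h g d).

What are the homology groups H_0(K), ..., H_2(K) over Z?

H_0 = Z^2,  H_1 = Z,  H_2 = 0.

K has 8 vertices, 10 edges, 3 triangles.
rank ∂_0 = 0, rank ∂_1 = 6 ⇒ b_0 = 8 − 0 − 6 = 2; all invariant factors of ∂_1 are 1 so no torsion. So H_0 = Z^2.
rank ∂_1 = 6, rank ∂_2 = 3 ⇒ b_1 = 10 − 6 − 3 = 1; all invariant factors of ∂_2 are 1 so no torsion. So H_1 = Z.
rank ∂_2 = 3, rank ∂_3 = 0 ⇒ b_2 = 3 − 3 − 0 = 0. So H_2 = 0.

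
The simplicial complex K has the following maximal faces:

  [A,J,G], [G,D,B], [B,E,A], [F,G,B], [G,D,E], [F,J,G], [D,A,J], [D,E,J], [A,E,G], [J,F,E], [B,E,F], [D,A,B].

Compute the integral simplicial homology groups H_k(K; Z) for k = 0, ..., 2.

Take the total order A < B < D < E < F < G < J on the vertex set. Then K (dimension 2) consists of the simplices:

  0-simplices (7): A, B, D, E, F, G, J
  1-simplices (18): AB, AD, AE, AG, AJ, BD, BE, BF, BG, DE, DG, DJ, EF, EG, EJ, FG, FJ, GJ
  2-simplices (12): ABD, ABE, ADJ, AEG, AGJ, BDG, BEF, BFG, DEG, DEJ, EFJ, FGJ

giving chain groups C_0 ≅ Z^7, C_1 ≅ Z^18, C_2 ≅ Z^12.

∂_1: C_1 → C_0 maps an edge to its endpoints' difference, ∂[p,q] = q − p. For instance
  ∂BE = E − B.
The resulting 7×18 matrix has rank 6, and its Smith normal form has invariant factors (1,1,1,1,1,1).

Boundary ∂_2: C_2 → C_1 sends each 2-simplex [p,q,r] to [q,r] − [p,r] + [p,q]. For instance
  ∂ABD = BD − AD + AB,
  ∂DEJ = EJ − DJ + DE.
This gives a 18×12 integer matrix of rank 12; reducing to Smith normal form yields diagonal entries (1,1,1,1,1,1,1,1,1,1,1,2).

From H_k ≅ ker(∂_k) / im(∂_{k+1}) we obtain:

  H_0: rank C_0 − rank ∂_1 = 7 − 6 = 1, and the invariant factors of ∂_1 are all 1, so H_0 = Z.
  H_1: rank ker ∂_1 − rank ∂_2 = (18 − 6) − 12 = 0, and ∂_2 has invariant factor 2 > 1, so H_1 = Z/2.
  H_2: rank ker ∂_2 − rank ∂_3 = (12 − 12) − 0 = 0, and there is no ∂_3, so H_2 = 0.

As a check, the Euler characteristic is 7 − 18 + 12 = 1, which agrees with 1 − 0 + 0 = 1.
(K is a triangulation of the real projective plane RP^2.)

H_0 = Z,  H_1 = Z/2,  H_2 = 0.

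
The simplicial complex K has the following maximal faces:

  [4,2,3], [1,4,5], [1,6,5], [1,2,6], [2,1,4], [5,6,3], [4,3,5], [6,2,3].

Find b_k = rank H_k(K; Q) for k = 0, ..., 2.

b_0 = 1, b_1 = 0, b_2 = 1.

Fix the vertex order 1 < 2 < 3 < 4 < 5 < 6 and write every simplex with vertices in increasing order. Then dim K = 2 and the simplices of K are:

  0-simplices (6): [1], [2], [3], [4], [5], [6]
  1-simplices (12): [1,2], [1,4], [1,5], [1,6], [2,3], [2,4], [2,6], [3,4], [3,5], [3,6], [4,5], [5,6]
  2-simplices (8): [1,2,4], [1,2,6], [1,4,5], [1,5,6], [2,3,4], [2,3,6], [3,4,5], [3,5,6]

so the chain groups are C_0 ≅ Z^6, C_1 ≅ Z^12, C_2 ≅ Z^8.

Boundary ∂_1: C_1 → C_0 maps an edge to its endpoints' difference, ∂[p,q] = q − p. For instance
  ∂[1,5] = [5] − [1].
The 6×12 boundary matrix has rank 5 and Smith normal form diag(1,1,1,1,1).

The boundary map ∂_2: C_2 → C_1 acts by ∂[p,q,r] = [q,r] − [p,r] + [p,q]. For instance
  ∂[1,4,5] = [4,5] − [1,5] + [1,4],
  ∂[1,2,4] = [2,4] − [1,4] + [1,2].
As a 12×8 matrix over Z this has rank 7, with invariant factors (1,1,1,1,1,1,1).

Computing H_k = (kernel of ∂_k) / (image of ∂_{k+1}):

  H_0: rank C_0 − rank ∂_1 = 6 − 5 = 1, and the invariant factors of ∂_1 are all 1, so H_0 = Z.
  H_1: rank ker ∂_1 − rank ∂_2 = (12 − 5) − 7 = 0, and the invariant factors of ∂_2 are all 1, so H_1 = 0.
  H_2: rank ker ∂_2 − rank ∂_3 = (8 − 7) − 0 = 1, and there is no ∂_3, so H_2 = Z.

As a check, the Euler characteristic is 6 − 12 + 8 = 2, which agrees with 1 − 0 + 1 = 2.
(K is a triangulation of the 2-sphere S^2.)

Hence the Betti numbers are b_0 = 1, b_1 = 0, b_2 = 1.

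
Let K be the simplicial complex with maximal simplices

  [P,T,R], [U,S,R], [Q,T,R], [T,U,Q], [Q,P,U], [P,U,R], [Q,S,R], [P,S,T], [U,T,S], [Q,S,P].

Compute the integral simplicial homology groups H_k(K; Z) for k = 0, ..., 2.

H_0 ≅ Z,  H_1 ≅ Z/2,  H_2 = 0.

K has 6 vertices, 15 edges, 10 triangles.
rank ∂_0 = 0, rank ∂_1 = 5 ⇒ b_0 = 6 − 0 − 5 = 1; all invariant factors of ∂_1 are 1 so no torsion. So H_0 = Z.
rank ∂_1 = 5, rank ∂_2 = 10 ⇒ b_1 = 15 − 5 − 10 = 0; ∂_2 has invariant factor(s) [2] giving torsion. So H_1 = Z/2.
rank ∂_2 = 10, rank ∂_3 = 0 ⇒ b_2 = 10 − 10 − 0 = 0. So H_2 = 0.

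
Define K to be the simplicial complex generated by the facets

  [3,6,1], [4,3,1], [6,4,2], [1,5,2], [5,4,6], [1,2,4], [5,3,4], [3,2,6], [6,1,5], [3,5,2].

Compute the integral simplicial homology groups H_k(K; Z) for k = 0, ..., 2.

H_0 = Z,  H_1 = Z_2,  H_2 = 0.

Fix the vertex order 1 < 2 < 3 < 4 < 5 < 6 and write every simplex with vertices in increasing order. Then dim K = 2 and the simplices of K are:

  0-simplices (6): [1], [2], [3], [4], [5], [6]
  1-simplices (15): [1,2], [1,3], [1,4], [1,5], [1,6], [2,3], [2,4], [2,5], [2,6], [3,4], [3,5], [3,6], [4,5], [4,6], [5,6]
  2-simplices (10): [1,2,4], [1,2,5], [1,3,4], [1,3,6], [1,5,6], [2,3,5], [2,3,6], [2,4,6], [3,4,5], [4,5,6]

Hence C_0 ≅ Z^6, C_1 ≅ Z^15, C_2 ≅ Z^10.

Boundary ∂_1: C_1 → C_0 is given by ∂[p,q] = [q] − [p].
As a 6×15 matrix over Z this has rank 5, with invariant factors (1,1,1,1,1).

Boundary ∂_2: C_2 → C_1 acts by ∂[p,q,r] = [q,r] − [p,r] + [p,q]. For instance
  ∂[3,4,5] = [4,5] − [3,5] + [3,4],
  ∂[4,5,6] = [5,6] − [4,6] + [4,5].
This gives a 15×10 integer matrix of rank 10; reducing to Smith normal form yields diagonal entries (1,1,1,1,1,1,1,1,1,2).

Reading off H_k = ker ∂_k / im ∂_{k+1}:

  H_0: rank C_0 − rank ∂_1 = 6 − 5 = 1, and the invariant factors of ∂_1 are all 1, so H_0 = Z.
  H_1: rank ker ∂_1 − rank ∂_2 = (15 − 5) − 10 = 0, and ∂_2 has invariant factor 2 > 1, so H_1 = Z_2.
  H_2: rank ker ∂_2 − rank ∂_3 = (10 − 10) − 0 = 0, and there is no ∂_3, so H_2 = 0.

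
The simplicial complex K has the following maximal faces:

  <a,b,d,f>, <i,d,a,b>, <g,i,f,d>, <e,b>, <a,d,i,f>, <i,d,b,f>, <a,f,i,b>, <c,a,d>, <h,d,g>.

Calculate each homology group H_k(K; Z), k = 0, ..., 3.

K has 9 vertices, 18 edges, 15 triangles, 6 3-simplices.
rank ∂_0 = 0, rank ∂_1 = 8 ⇒ b_0 = 9 − 0 − 8 = 1; all invariant factors of ∂_1 are 1 so no torsion. So H_0 ≅ Z.
rank ∂_1 = 8, rank ∂_2 = 10 ⇒ b_1 = 18 − 8 − 10 = 0; all invariant factors of ∂_2 are 1 so no torsion. So H_1 ≅ 0.
rank ∂_2 = 10, rank ∂_3 = 5 ⇒ b_2 = 15 − 10 − 5 = 0; all invariant factors of ∂_3 are 1 so no torsion. So H_2 ≅ 0.
rank ∂_3 = 5, rank ∂_4 = 0 ⇒ b_3 = 6 − 5 − 0 = 1. So H_3 ≅ Z.

H_0 = Z,  H_1 = 0,  H_2 = 0,  H_3 = Z.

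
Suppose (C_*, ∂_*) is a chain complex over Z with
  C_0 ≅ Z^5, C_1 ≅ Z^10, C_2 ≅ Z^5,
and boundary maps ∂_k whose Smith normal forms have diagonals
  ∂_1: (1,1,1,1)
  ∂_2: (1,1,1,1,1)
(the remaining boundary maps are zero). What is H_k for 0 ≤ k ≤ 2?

H_0: b_0 = 5 − 0 − 4 = 1; torsion from ∂_1 factors > 1: none. So H_0 = Z.
H_1: b_1 = 10 − 4 − 5 = 1; torsion from ∂_2 factors > 1: none. So H_1 = Z.
H_2: b_2 = 5 − 5 − 0 = 0; torsion from ∂_3 factors > 1: none. So H_2 = 0.

H_0 = Z,  H_1 = Z,  H_2 = 0.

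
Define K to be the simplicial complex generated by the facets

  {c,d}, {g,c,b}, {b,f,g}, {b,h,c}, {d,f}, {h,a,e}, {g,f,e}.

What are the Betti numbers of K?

b_0 = 1, b_1 = 2, b_2 = 0.

Order the vertices as a < b < c < d < e < f < g < h. Listing each simplex with vertices in this order, K has dimension 2 with simplices:

  0-simplices (8): a, b, c, d, e, f, g, h
  1-simplices (14): ae, ah, bc, bf, bg, bh, cd, cg, ch, df, ef, eg, eh, fg
  2-simplices (5): aeh, bcg, bch, bfg, efg

so the chain groups are C_0 ≅ Z^8, C_1 ≅ Z^14, C_2 ≅ Z^5.

∂_1: C_1 → C_0 maps an edge to its endpoints' difference, ∂[p,q] = q − p. For instance
  ∂ah = h − a.
The resulting 8×14 matrix has rank 7, and its Smith normal form has invariant factors (1,1,1,1,1,1,1).

Boundary ∂_2: C_2 → C_1 sends each 2-simplex [p,q,r] to [q,r] − [p,r] + [p,q]. For instance
  ∂bcg = cg − bg + bc,
  ∂aeh = eh − ah + ae.
As a 14×5 matrix over Z this has rank 5, with invariant factors (1,1,1,1,1).

From H_k ≅ ker(∂_k) / im(∂_{k+1}) we obtain:

  H_0: rank C_0 − rank ∂_1 = 8 − 7 = 1, and the invariant factors of ∂_1 are all 1, so H_0 ≅ Z.
  H_1: rank ker ∂_1 − rank ∂_2 = (14 − 7) − 5 = 2, and the invariant factors of ∂_2 are all 1, so H_1 ≅ Z^2.
  H_2: rank ker ∂_2 − rank ∂_3 = (5 − 5) − 0 = 0, and there is no ∂_3, so H_2 ≅ 0.

As a check, the Euler characteristic is 8 − 14 + 5 = -1, which agrees with 1 − 2 + 0 = -1.

Hence the Betti numbers are b_0 = 1, b_1 = 2, b_2 = 0.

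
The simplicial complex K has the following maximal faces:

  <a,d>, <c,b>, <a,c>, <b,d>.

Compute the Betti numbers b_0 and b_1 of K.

b_0 = 1, b_1 = 1.

Fix the vertex order a < b < c < d and write every simplex with vertices in increasing order. Then dim K = 1 and the simplices of K are:

  0-simplices (4): a, b, c, d
  1-simplices (4): ac, ad, bc, bd

Hence C_0 ≅ Z^4, C_1 ≅ Z^4.

∂_1: C_1 → C_0 sends each edge [p,q] (with p < q) to q − p. For instance
  ∂bc = c − b.
The resulting 4×4 matrix has rank 3, and its Smith normal form has invariant factors (1,1,1).

Now H_k = ker ∂_k / im ∂_{k+1}, so:

  H_0: rank C_0 − rank ∂_1 = 4 − 3 = 1, and the invariant factors of ∂_1 are all 1, so H_0 ≅ Z.
  H_1: rank ker ∂_1 − rank ∂_2 = (4 − 3) − 0 = 1, and there is no ∂_2, so H_1 ≅ Z.

As a check, the Euler characteristic is 4 − 4 = 0, which agrees with 1 − 1 = 0.
(K is a triangulation of the circle S^1.)

Hence the Betti numbers are b_0 = 1, b_1 = 1.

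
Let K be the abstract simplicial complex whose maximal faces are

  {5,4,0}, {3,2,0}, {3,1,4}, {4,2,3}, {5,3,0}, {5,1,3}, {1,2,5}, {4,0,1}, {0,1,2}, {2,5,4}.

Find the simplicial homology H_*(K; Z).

H_0 ≅ Z,  H_1 ≅ Z/2,  H_2 = 0.

Take the total order 0 < 1 < 2 < 3 < 4 < 5 on the vertex set. Then K (dimension 2) consists of the simplices:

  0-simplices (6): [0], [1], [2], [3], [4], [5]
  1-simplices (15): [0,1], [0,2], [0,3], [0,4], [0,5], [1,2], [1,3], [1,4], [1,5], [2,3], [2,4], [2,5], [3,4], [3,5], [4,5]
  2-simplices (10): [0,1,2], [0,1,4], [0,2,3], [0,3,5], [0,4,5], [1,2,5], [1,3,4], [1,3,5], [2,3,4], [2,4,5]

so the chain groups are C_0 ≅ Z^6, C_1 ≅ Z^15, C_2 ≅ Z^10.

The boundary map ∂_1: C_1 → C_0 maps an edge to its endpoints' difference, ∂[p,q] = q − p. For instance
  ∂[0,5] = [5] − [0].
As a 6×15 matrix over Z this has rank 5, with invariant factors (1,1,1,1,1).

∂_2: C_2 → C_1 sends each 2-simplex [p,q,r] to [q,r] − [p,r] + [p,q]. For instance
  ∂[0,1,2] = [1,2] − [0,2] + [0,1],
  ∂[0,4,5] = [4,5] − [0,5] + [0,4].
This gives a 15×10 integer matrix of rank 10; reducing to Smith normal form yields diagonal entries (1,1,1,1,1,1,1,1,1,2).

Reading off H_k = ker ∂_k / im ∂_{k+1}:

  H_0: rank C_0 − rank ∂_1 = 6 − 5 = 1, and the invariant factors of ∂_1 are all 1, so H_0 ≅ Z.
  H_1: rank ker ∂_1 − rank ∂_2 = (15 − 5) − 10 = 0, and ∂_2 has invariant factor 2 > 1, so H_1 ≅ Z/2.
  H_2: rank ker ∂_2 − rank ∂_3 = (10 − 10) − 0 = 0, and there is no ∂_3, so H_2 ≅ 0.

As a check, the Euler characteristic is 6 − 15 + 10 = 1, which agrees with 1 − 0 + 0 = 1.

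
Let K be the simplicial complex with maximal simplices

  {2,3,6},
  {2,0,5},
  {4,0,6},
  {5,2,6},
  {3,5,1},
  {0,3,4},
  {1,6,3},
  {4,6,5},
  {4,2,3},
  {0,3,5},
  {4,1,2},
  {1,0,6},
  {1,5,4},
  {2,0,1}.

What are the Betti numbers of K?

b_0 = 1, b_1 = 2, b_2 = 1.

Fix the vertex order 0 < 1 < 2 < 3 < 4 < 5 < 6 and write every simplex with vertices in increasing order. Then dim K = 2 and the simplices of K are:

  0-simplices (7): [0], [1], [2], [3], [4], [5], [6]
  1-simplices (21): [0,1], [0,2], [0,3], [0,4], [0,5], [0,6], [1,2], [1,3], [1,4], [1,5], [1,6], [2,3], [2,4], [2,5], [2,6], [3,4], [3,5], [3,6], [4,5], [4,6], [5,6]
  2-simplices (14): [0,1,2], [0,1,6], [0,2,5], [0,3,4], [0,3,5], [0,4,6], [1,2,4], [1,3,5], [1,3,6], [1,4,5], [2,3,4], [2,3,6], [2,5,6], [4,5,6]

so the chain groups are C_0 ≅ Z^7, C_1 ≅ Z^21, C_2 ≅ Z^14.

∂_1: C_1 → C_0 is given by ∂[p,q] = [q] − [p]. For instance
  ∂[1,6] = [6] − [1].
This gives a 7×21 integer matrix of rank 6; reducing to Smith normal form yields diagonal entries (1,1,1,1,1,1).

The boundary map ∂_2: C_2 → C_1 sends each 2-simplex [p,q,r] to [q,r] − [p,r] + [p,q]. For instance
  ∂[0,2,5] = [2,5] − [0,5] + [0,2],
  ∂[4,5,6] = [5,6] − [4,6] + [4,5].
The 21×14 boundary matrix has rank 13 and Smith normal form diag(1,1,1,1,1,1,1,1,1,1,1,1,1).

Now H_k = ker ∂_k / im ∂_{k+1}, so:

  H_0: rank C_0 − rank ∂_1 = 7 − 6 = 1, and the invariant factors of ∂_1 are all 1, so H_0 = Z.
  H_1: rank ker ∂_1 − rank ∂_2 = (21 − 6) − 13 = 2, and the invariant factors of ∂_2 are all 1, so H_1 = Z^2.
  H_2: rank ker ∂_2 − rank ∂_3 = (14 − 13) − 0 = 1, and there is no ∂_3, so H_2 = Z.

As a check, the Euler characteristic is 7 − 21 + 14 = 0, which agrees with 1 − 2 + 1 = 0.

Hence the Betti numbers are b_0 = 1, b_1 = 2, b_2 = 1.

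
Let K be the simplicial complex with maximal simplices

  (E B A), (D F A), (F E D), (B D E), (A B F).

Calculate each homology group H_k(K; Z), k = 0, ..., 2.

We work with the vertex ordering A < B < D < E < F. The simplices of K, each written with vertices in increasing order, are:

  0-simplices (5): A, B, D, E, F
  1-simplices (10): AB, AD, AE, AF, BD, BE, BF, DE, DF, EF
  2-simplices (5): ABE, ABF, ADF, BDE, DEF

Hence C_0 ≅ Z^5, C_1 ≅ Z^10, C_2 ≅ Z^5.

∂_1: C_1 → C_0 sends each edge [p,q] (with p < q) to q − p. For instance
  ∂BF = F − B.
This gives a 5×10 integer matrix of rank 4; reducing to Smith normal form yields diagonal entries (1,1,1,1).

The boundary map ∂_2: C_2 → C_1 maps a triangle to the signed sum of its edges. For instance
  ∂ABF = BF − AF + AB,
  ∂DEF = EF − DF + DE.
This gives a 10×5 integer matrix of rank 5; reducing to Smith normal form yields diagonal entries (1,1,1,1,1).

Reading off H_k = ker ∂_k / im ∂_{k+1}:

  H_0: rank C_0 − rank ∂_1 = 5 − 4 = 1, and the invariant factors of ∂_1 are all 1, so H_0 ≅ Z.
  H_1: rank ker ∂_1 − rank ∂_2 = (10 − 4) − 5 = 1, and the invariant factors of ∂_2 are all 1, so H_1 ≅ Z.
  H_2: rank ker ∂_2 − rank ∂_3 = (5 − 5) − 0 = 0, and there is no ∂_3, so H_2 ≅ 0.

As a check, the Euler characteristic is 5 − 10 + 5 = 0, which agrees with 1 − 1 + 0 = 0.

H_0 = Z,  H_1 = Z,  H_2 = 0.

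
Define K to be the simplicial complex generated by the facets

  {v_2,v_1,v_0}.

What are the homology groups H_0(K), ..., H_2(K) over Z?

K has 3 vertices, 3 edges, 1 triangle.
rank ∂_0 = 0, rank ∂_1 = 2 ⇒ b_0 = 3 − 0 − 2 = 1; all invariant factors of ∂_1 are 1 so no torsion. So H_0 ≅ Z.
rank ∂_1 = 2, rank ∂_2 = 1 ⇒ b_1 = 3 − 2 − 1 = 0; all invariant factors of ∂_2 are 1 so no torsion. So H_1 ≅ 0.
rank ∂_2 = 1, rank ∂_3 = 0 ⇒ b_2 = 1 − 1 − 0 = 0. So H_2 ≅ 0.

H_0 ≅ Z,  H_1 = 0,  H_2 = 0.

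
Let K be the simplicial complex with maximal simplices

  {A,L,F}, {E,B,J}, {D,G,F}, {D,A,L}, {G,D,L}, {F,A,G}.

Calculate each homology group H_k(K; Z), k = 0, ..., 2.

H_0 ≅ Z^2,  H_1 ≅ Z,  H_2 = 0.

K has 8 vertices, 13 edges, 6 triangles.
rank ∂_0 = 0, rank ∂_1 = 6 ⇒ b_0 = 8 − 0 − 6 = 2; all invariant factors of ∂_1 are 1 so no torsion. So H_0 = Z^2.
rank ∂_1 = 6, rank ∂_2 = 6 ⇒ b_1 = 13 − 6 − 6 = 1; all invariant factors of ∂_2 are 1 so no torsion. So H_1 = Z.
rank ∂_2 = 6, rank ∂_3 = 0 ⇒ b_2 = 6 − 6 − 0 = 0. So H_2 = 0.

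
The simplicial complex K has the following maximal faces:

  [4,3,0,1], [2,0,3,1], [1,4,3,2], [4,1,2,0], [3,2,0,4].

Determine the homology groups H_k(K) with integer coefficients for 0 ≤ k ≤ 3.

H_0 = Z,  H_1 = 0,  H_2 = 0,  H_3 = Z.

Take the total order 0 < 1 < 2 < 3 < 4 on the vertex set. Then K (dimension 3) consists of the simplices:

  0-simplices (5): [0], [1], [2], [3], [4]
  1-simplices (10): [0,1], [0,2], [0,3], [0,4], [1,2], [1,3], [1,4], [2,3], [2,4], [3,4]
  2-simplices (10): [0,1,2], [0,1,3], [0,1,4], [0,2,3], [0,2,4], [0,3,4], [1,2,3], [1,2,4], [1,3,4], [2,3,4]
  3-simplices (5): [0,1,2,3], [0,1,2,4], [0,1,3,4], [0,2,3,4], [1,2,3,4]

so the chain groups are C_0 ≅ Z^5, C_1 ≅ Z^10, C_2 ≅ Z^10, C_3 ≅ Z^5.

The boundary map ∂_1: C_1 → C_0 is given by ∂[p,q] = [q] − [p]. For instance
  ∂[0,1] = [1] − [0].
As a 5×10 matrix over Z this has rank 4, with invariant factors (1,1,1,1).

The boundary map ∂_2: C_2 → C_1 acts by ∂[p,q,r] = [q,r] − [p,r] + [p,q]. For instance
  ∂[0,3,4] = [3,4] − [0,4] + [0,3],
  ∂[0,2,3] = [2,3] − [0,3] + [0,2].
As a 10×10 matrix over Z this has rank 6, with invariant factors (1,1,1,1,1,1).

∂_3: C_3 → C_2 sends each 3-simplex σ to the alternating sum Σ_i (−1)^i (σ with its i-th vertex removed). For instance
  ∂[0,2,3,4] = [2,3,4] − [0,3,4] + [0,2,4] − [0,2,3],
  ∂[1,2,3,4] = [2,3,4] − [1,3,4] + [1,2,4] − [1,2,3].
This gives a 10×5 integer matrix of rank 4; reducing to Smith normal form yields diagonal entries (1,1,1,1).

From H_k ≅ ker(∂_k) / im(∂_{k+1}) we obtain:

  H_0: rank C_0 − rank ∂_1 = 5 − 4 = 1, and the invariant factors of ∂_1 are all 1, so H_0 = Z.
  H_1: rank ker ∂_1 − rank ∂_2 = (10 − 4) − 6 = 0, and the invariant factors of ∂_2 are all 1, so H_1 = 0.
  H_2: rank ker ∂_2 − rank ∂_3 = (10 − 6) − 4 = 0, and the invariant factors of ∂_3 are all 1, so H_2 = 0.
  H_3: rank ker ∂_3 − rank ∂_4 = (5 − 4) − 0 = 1, and there is no ∂_4, so H_3 = Z.

(K is a triangulation of the 3-sphere S^3.)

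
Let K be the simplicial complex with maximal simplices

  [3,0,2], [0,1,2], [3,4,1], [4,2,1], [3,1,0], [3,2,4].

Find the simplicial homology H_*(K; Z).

We work with the vertex ordering 0 < 1 < 2 < 3 < 4. The simplices of K, each written with vertices in increasing order, are:

  0-simplices (5): [0], [1], [2], [3], [4]
  1-simplices (9): [0,1], [0,2], [0,3], [1,2], [1,3], [1,4], [2,3], [2,4], [3,4]
  2-simplices (6): [0,1,2], [0,1,3], [0,2,3], [1,2,4], [1,3,4], [2,3,4]

so the chain groups are C_0 ≅ Z^5, C_1 ≅ Z^9, C_2 ≅ Z^6.

Boundary ∂_1: C_1 → C_0 sends each edge [p,q] (with p < q) to q − p. For instance
  ∂[2,4] = [4] − [2].
This gives a 5×9 integer matrix of rank 4; reducing to Smith normal form yields diagonal entries (1,1,1,1).

∂_2: C_2 → C_1 sends each 2-simplex [p,q,r] to [q,r] − [p,r] + [p,q]. For instance
  ∂[0,2,3] = [2,3] − [0,3] + [0,2],
  ∂[1,2,4] = [2,4] − [1,4] + [1,2].
The resulting 9×6 matrix has rank 5, and its Smith normal form has invariant factors (1,1,1,1,1).

Computing H_k = (kernel of ∂_k) / (image of ∂_{k+1}):

  H_0: rank C_0 − rank ∂_1 = 5 − 4 = 1, and the invariant factors of ∂_1 are all 1, so H_0 = Z.
  H_1: rank ker ∂_1 − rank ∂_2 = (9 − 4) − 5 = 0, and the invariant factors of ∂_2 are all 1, so H_1 = 0.
  H_2: rank ker ∂_2 − rank ∂_3 = (6 − 5) − 0 = 1, and there is no ∂_3, so H_2 = Z.

As a check, the Euler characteristic is 5 − 9 + 6 = 2, which agrees with 1 − 0 + 1 = 2.

H_0 ≅ Z,  H_1 = 0,  H_2 ≅ Z.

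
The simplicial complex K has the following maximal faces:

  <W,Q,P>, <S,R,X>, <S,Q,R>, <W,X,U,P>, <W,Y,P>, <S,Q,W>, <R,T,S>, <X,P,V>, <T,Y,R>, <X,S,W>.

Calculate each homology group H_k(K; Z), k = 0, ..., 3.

H_0 ≅ Z,  H_1 ≅ Z,  H_2 = 0,  H_3 = 0.

Take the total order P < Q < R < S < T < U < V < W < X < Y on the vertex set. Then K (dimension 3) consists of the simplices:

  0-simplices (10): P, Q, R, S, T, U, V, W, X, Y
  1-simplices (22): PQ, PU, PV, PW, PX, PY, QR, QS, QW, RS, RT, RX, RY, ST, SW, SX, TY, UW, UX, VX, WX, WY
  2-simplices (13): PQW, PUW, PUX, PVX, PWX, PWY, QRS, QSW, RST, RSX, RTY, SWX, UWX
  3-simplices (1): PUWX

so the chain groups are C_0 ≅ Z^10, C_1 ≅ Z^22, C_2 ≅ Z^13, C_3 ≅ Z^1.

∂_1: C_1 → C_0 maps an edge to its endpoints' difference, ∂[p,q] = q − p.
The resulting 10×22 matrix has rank 9, and its Smith normal form has invariant factors (1,1,1,1,1,1,1,1,1).

Boundary ∂_2: C_2 → C_1 maps a triangle to the signed sum of its edges. For instance
  ∂PUW = UW − PW + PU,
  ∂PWX = WX − PX + PW.
The 22×13 boundary matrix has rank 12 and Smith normal form diag(1,1,1,1,1,1,1,1,1,1,1,1).

Boundary ∂_3: C_3 → C_2 sends each 3-simplex σ to the alternating sum Σ_i (−1)^i (σ with its i-th vertex removed). For instance
  ∂PUWX = UWX − PWX + PUX − PUW.
The 13×1 boundary matrix has rank 1 and Smith normal form diag(1).

Computing H_k = (kernel of ∂_k) / (image of ∂_{k+1}):

  H_0: rank C_0 − rank ∂_1 = 10 − 9 = 1, and the invariant factors of ∂_1 are all 1, so H_0 = Z.
  H_1: rank ker ∂_1 − rank ∂_2 = (22 − 9) − 12 = 1, and the invariant factors of ∂_2 are all 1, so H_1 = Z.
  H_2: rank ker ∂_2 − rank ∂_3 = (13 − 12) − 1 = 0, and the invariant factors of ∂_3 are all 1, so H_2 = 0.
  H_3: rank ker ∂_3 − rank ∂_4 = (1 − 1) − 0 = 0, and there is no ∂_4, so H_3 = 0.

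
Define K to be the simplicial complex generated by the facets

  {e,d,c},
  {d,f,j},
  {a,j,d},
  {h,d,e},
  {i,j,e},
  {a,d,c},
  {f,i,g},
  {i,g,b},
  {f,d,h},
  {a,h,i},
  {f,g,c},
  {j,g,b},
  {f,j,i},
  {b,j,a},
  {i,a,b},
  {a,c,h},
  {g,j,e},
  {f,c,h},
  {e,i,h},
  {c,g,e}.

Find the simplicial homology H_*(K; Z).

Order the vertices as a < b < c < d < e < f < g < h < i < j. Listing each simplex with vertices in this order, K has dimension 2 with simplices:

  0-simplices (10): a, b, c, d, e, f, g, h, i, j
  1-simplices (30): ab, ac, ad, ah, ai, aj, bg, bi, bj, cd, ce, cf, cg, ch, de, df, dh, dj, eg, eh, ei, ej, fg, fh, fi, fj, gi, gj, hi, ij
  2-simplices (20): abi, abj, acd, ach, adj, ahi, bgi, bgj, cde, ceg, cfg, cfh, deh, dfh, dfj, egj, ehi, eij, fgi, fij

giving chain groups C_0 ≅ Z^10, C_1 ≅ Z^30, C_2 ≅ Z^20.

∂_1: C_1 → C_0 maps an edge to its endpoints' difference, ∂[p,q] = q − p.
This gives a 10×30 integer matrix of rank 9; reducing to Smith normal form yields diagonal entries (1,1,1,1,1,1,1,1,1).

∂_2: C_2 → C_1 sends each 2-simplex [p,q,r] to [q,r] − [p,r] + [p,q]. For instance
  ∂bgj = gj − bj + bg,
  ∂acd = cd − ad + ac.
This gives a 30×20 integer matrix of rank 20; reducing to Smith normal form yields diagonal entries (1,1,1,1,1,1,1,1,1,1,1,1,1,1,1,1,1,1,1,2).

Now H_k = ker ∂_k / im ∂_{k+1}, so:

  H_0: rank C_0 − rank ∂_1 = 10 − 9 = 1, and the invariant factors of ∂_1 are all 1, so H_0 = Z.
  H_1: rank ker ∂_1 − rank ∂_2 = (30 − 9) − 20 = 1, and ∂_2 has invariant factor 2 > 1, so H_1 = Z ⊕ Z/2.
  H_2: rank ker ∂_2 − rank ∂_3 = (20 − 20) − 0 = 0, and there is no ∂_3, so H_2 = 0.

As a check, the Euler characteristic is 10 − 30 + 20 = 0, which agrees with 1 − 1 + 0 = 0.

H_0 ≅ Z,  H_1 ≅ Z ⊕ Z/2,  H_2 = 0.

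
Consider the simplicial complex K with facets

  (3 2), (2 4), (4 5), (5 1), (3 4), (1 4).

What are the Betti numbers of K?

b_0 = 1, b_1 = 2.

K has 5 vertices, 6 edges.
rank ∂_0 = 0, rank ∂_1 = 4 ⇒ b_0 = 5 − 0 − 4 = 1; all invariant factors of ∂_1 are 1 so no torsion. So H_0 ≅ Z.
rank ∂_1 = 4, rank ∂_2 = 0 ⇒ b_1 = 6 − 4 − 0 = 2. So H_1 ≅ Z^2.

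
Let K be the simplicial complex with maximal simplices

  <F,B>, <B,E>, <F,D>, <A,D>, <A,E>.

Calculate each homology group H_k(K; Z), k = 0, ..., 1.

We work with the vertex ordering A < B < D < E < F. The simplices of K, each written with vertices in increasing order, are:

  0-simplices (5): A, B, D, E, F
  1-simplices (5): AD, AE, BE, BF, DF

giving chain groups C_0 ≅ Z^5, C_1 ≅ Z^5.

∂_1: C_1 → C_0 is given by ∂[p,q] = [q] − [p]. For instance
  ∂BE = E − B.
As a 5×5 matrix over Z this has rank 4, with invariant factors (1,1,1,1).

From H_k ≅ ker(∂_k) / im(∂_{k+1}) we obtain:

  H_0: rank C_0 − rank ∂_1 = 5 − 4 = 1, and the invariant factors of ∂_1 are all 1, so H_0 = Z.
  H_1: rank ker ∂_1 − rank ∂_2 = (5 − 4) − 0 = 1, and there is no ∂_2, so H_1 = Z.

As a check, the Euler characteristic is 5 − 5 = 0, which agrees with 1 − 1 = 0.

H_0 = Z,  H_1 = Z.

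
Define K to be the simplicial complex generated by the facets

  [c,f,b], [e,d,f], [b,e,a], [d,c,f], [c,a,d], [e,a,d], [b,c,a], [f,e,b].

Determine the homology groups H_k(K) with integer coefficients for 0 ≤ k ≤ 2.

K has 6 vertices, 12 edges, 8 triangles.
rank ∂_0 = 0, rank ∂_1 = 5 ⇒ b_0 = 6 − 0 − 5 = 1; all invariant factors of ∂_1 are 1 so no torsion. So H_0 ≅ Z.
rank ∂_1 = 5, rank ∂_2 = 7 ⇒ b_1 = 12 − 5 − 7 = 0; all invariant factors of ∂_2 are 1 so no torsion. So H_1 ≅ 0.
rank ∂_2 = 7, rank ∂_3 = 0 ⇒ b_2 = 8 − 7 − 0 = 1. So H_2 ≅ Z.

H_0 ≅ Z,  H_1 = 0,  H_2 ≅ Z.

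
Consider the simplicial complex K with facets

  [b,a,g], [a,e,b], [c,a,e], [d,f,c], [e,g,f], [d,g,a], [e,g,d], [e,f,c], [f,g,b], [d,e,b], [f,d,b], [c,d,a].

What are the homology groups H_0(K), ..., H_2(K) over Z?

Order the vertices as a < b < c < d < e < f < g. Listing each simplex with vertices in this order, K has dimension 2 with simplices:

  0-simplices (7): a, b, c, d, e, f, g
  1-simplices (18): ab, ac, ad, ae, ag, bd, be, bf, bg, cd, ce, cf, de, df, dg, ef, eg, fg
  2-simplices (12): abe, abg, acd, ace, adg, bde, bdf, bfg, cdf, cef, deg, efg

so the chain groups are C_0 ≅ Z^7, C_1 ≅ Z^18, C_2 ≅ Z^12.

Boundary ∂_1: C_1 → C_0 maps an edge to its endpoints' difference, ∂[p,q] = q − p.
The 7×18 boundary matrix has rank 6 and Smith normal form diag(1,1,1,1,1,1).

The boundary map ∂_2: C_2 → C_1 acts by ∂[p,q,r] = [q,r] − [p,r] + [p,q]. For instance
  ∂adg = dg − ag + ad,
  ∂acd = cd − ad + ac.
This gives a 18×12 integer matrix of rank 12; reducing to Smith normal form yields diagonal entries (1,1,1,1,1,1,1,1,1,1,1,2).

From H_k ≅ ker(∂_k) / im(∂_{k+1}) we obtain:

  H_0: rank C_0 − rank ∂_1 = 7 − 6 = 1, and the invariant factors of ∂_1 are all 1, so H_0 = Z.
  H_1: rank ker ∂_1 − rank ∂_2 = (18 − 6) − 12 = 0, and ∂_2 has invariant factor 2 > 1, so H_1 = Z/2.
  H_2: rank ker ∂_2 − rank ∂_3 = (12 − 12) − 0 = 0, and there is no ∂_3, so H_2 = 0.

As a check, the Euler characteristic is 7 − 18 + 12 = 1, which agrees with 1 − 0 + 0 = 1.

H_0 ≅ Z,  H_1 ≅ Z/2,  H_2 = 0.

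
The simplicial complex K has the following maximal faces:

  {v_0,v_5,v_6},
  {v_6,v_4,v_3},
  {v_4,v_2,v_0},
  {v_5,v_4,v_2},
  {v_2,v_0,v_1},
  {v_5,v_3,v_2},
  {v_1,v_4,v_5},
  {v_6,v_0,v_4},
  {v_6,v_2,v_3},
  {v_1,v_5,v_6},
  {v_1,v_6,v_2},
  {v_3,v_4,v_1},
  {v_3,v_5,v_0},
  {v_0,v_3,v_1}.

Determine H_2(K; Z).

Take the total order v_0 < v_1 < v_2 < v_3 < v_4 < v_5 < v_6 on the vertex set. Then K (dimension 2) consists of the simplices:

  0-simplices (7): [v_0], [v_1], [v_2], [v_3], [v_4], [v_5], [v_6]
  1-simplices (21): (21 of them)
  2-simplices (14): (14 of them)

giving chain groups C_0 ≅ Z^7, C_1 ≅ Z^21, C_2 ≅ Z^14.

The boundary map ∂_1: C_1 → C_0 maps an edge to its endpoints' difference, ∂[p,q] = q − p. For instance
  ∂[v_1,v_3] = [v_3] − [v_1].
The 7×21 boundary matrix has rank 6 and Smith normal form diag(1,1,1,1,1,1).

The boundary map ∂_2: C_2 → C_1 acts by ∂[p,q,r] = [q,r] − [p,r] + [p,q]. For instance
  ∂[v_1,v_2,v_6] = [v_2,v_6] − [v_1,v_6] + [v_1,v_2],
  ∂[v_0,v_4,v_6] = [v_4,v_6] − [v_0,v_6] + [v_0,v_4].
This gives a 21×14 integer matrix of rank 13; reducing to Smith normal form yields diagonal entries (1,1,1,1,1,1,1,1,1,1,1,1,1).

Computing H_k = (kernel of ∂_k) / (image of ∂_{k+1}):

  H_2: rank ker ∂_2 − rank ∂_3 = (14 − 13) − 0 = 1, and there is no ∂_3, so H_2 ≅ Z.

H_2 = Z.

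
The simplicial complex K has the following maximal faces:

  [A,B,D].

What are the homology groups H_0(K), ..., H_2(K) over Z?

We work with the vertex ordering A < B < D. The simplices of K, each written with vertices in increasing order, are:

  0-simplices (3): A, B, D
  1-simplices (3): AB, AD, BD
  2-simplices (1): ABD

Hence C_0 ≅ Z^3, C_1 ≅ Z^3, C_2 ≅ Z^1.

The boundary map ∂_1: C_1 → C_0 maps an edge to its endpoints' difference, ∂[p,q] = q − p. For instance
  ∂BD = D − B.
The 3×3 boundary matrix has rank 2 and Smith normal form diag(1,1).

The boundary map ∂_2: C_2 → C_1 acts by ∂[p,q,r] = [q,r] − [p,r] + [p,q]. For instance
  ∂ABD = BD − AD + AB.
As a 3×1 matrix over Z this has rank 1, with invariant factors (1).

From H_k ≅ ker(∂_k) / im(∂_{k+1}) we obtain:

  H_0: rank C_0 − rank ∂_1 = 3 − 2 = 1, and the invariant factors of ∂_1 are all 1, so H_0 ≅ Z.
  H_1: rank ker ∂_1 − rank ∂_2 = (3 − 2) − 1 = 0, and the invariant factors of ∂_2 are all 1, so H_1 ≅ 0.
  H_2: rank ker ∂_2 − rank ∂_3 = (1 − 1) − 0 = 0, and there is no ∂_3, so H_2 ≅ 0.

As a check, the Euler characteristic is 3 − 3 + 1 = 1, which agrees with 1 − 0 + 0 = 1.

H_0 ≅ Z,  H_1 = 0,  H_2 = 0.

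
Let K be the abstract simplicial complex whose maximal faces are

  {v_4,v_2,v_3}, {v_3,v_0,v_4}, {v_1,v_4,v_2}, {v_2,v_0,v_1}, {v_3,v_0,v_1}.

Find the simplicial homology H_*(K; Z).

Order the vertices as v_0 < v_1 < v_2 < v_3 < v_4. Listing each simplex with vertices in this order, K has dimension 2 with simplices:

  0-simplices (5): [v_0], [v_1], [v_2], [v_3], [v_4]
  1-simplices (10): [v_0,v_1], [v_0,v_2], [v_0,v_3], [v_0,v_4], [v_1,v_2], [v_1,v_3], [v_1,v_4], [v_2,v_3], [v_2,v_4], [v_3,v_4]
  2-simplices (5): [v_0,v_1,v_2], [v_0,v_1,v_3], [v_0,v_3,v_4], [v_1,v_2,v_4], [v_2,v_3,v_4]

giving chain groups C_0 ≅ Z^5, C_1 ≅ Z^10, C_2 ≅ Z^5.

The boundary map ∂_1: C_1 → C_0 maps an edge to its endpoints' difference, ∂[p,q] = q − p.
The 5×10 boundary matrix has rank 4 and Smith normal form diag(1,1,1,1).

The boundary map ∂_2: C_2 → C_1 maps a triangle to the signed sum of its edges. For instance
  ∂[v_0,v_1,v_2] = [v_1,v_2] − [v_0,v_2] + [v_0,v_1],
  ∂[v_0,v_3,v_4] = [v_3,v_4] − [v_0,v_4] + [v_0,v_3].
This gives a 10×5 integer matrix of rank 5; reducing to Smith normal form yields diagonal entries (1,1,1,1,1).

Computing H_k = (kernel of ∂_k) / (image of ∂_{k+1}):

  H_0: rank C_0 − rank ∂_1 = 5 − 4 = 1, and the invariant factors of ∂_1 are all 1, so H_0 ≅ Z.
  H_1: rank ker ∂_1 − rank ∂_2 = (10 − 4) − 5 = 1, and the invariant factors of ∂_2 are all 1, so H_1 ≅ Z.
  H_2: rank ker ∂_2 − rank ∂_3 = (5 − 5) − 0 = 0, and there is no ∂_3, so H_2 ≅ 0.

H_0 ≅ Z,  H_1 ≅ Z,  H_2 = 0.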